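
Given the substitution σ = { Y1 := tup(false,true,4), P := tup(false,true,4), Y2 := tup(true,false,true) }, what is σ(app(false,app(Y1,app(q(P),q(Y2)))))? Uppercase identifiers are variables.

app(false,app(tup(false,true,4),app(q(tup(false,true,4)),q(tup(true,false,true)))))

Replace each occurrence of Y1 with tup(false,true,4).
Replace each occurrence of P with tup(false,true,4).
Replace each occurrence of Y2 with tup(true,false,true).
Result: app(false,app(tup(false,true,4),app(q(tup(false,true,4)),q(tup(true,false,true))))).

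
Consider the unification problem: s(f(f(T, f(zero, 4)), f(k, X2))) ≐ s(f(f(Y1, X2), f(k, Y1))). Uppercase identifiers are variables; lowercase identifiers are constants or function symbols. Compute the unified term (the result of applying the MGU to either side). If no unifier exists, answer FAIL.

Decompose s/1: f(f(T, f(zero, 4)), f(k, X2)) ≐ f(f(Y1, X2), f(k, Y1)).
Decompose f/2: f(T, f(zero, 4)) ≐ f(Y1, X2),  f(k, X2) ≐ f(k, Y1).
Decompose f/2: T ≐ Y1,  f(zero, 4) ≐ X2.
Bind T := Y1; no other remaining equation mentions T.
Bind X2 := f(zero, 4); substituting into the remaining equation gives: f(k, f(zero, 4)) ≐ f(k, Y1).
Decompose f/2: k ≐ k,  f(zero, 4) ≐ Y1.
Delete trivial equation k ≐ k.
Bind Y1 := f(zero, 4). Substituting into the earlier binding gives T := f(zero, 4).
Applying the MGU to either side gives s(f(f(f(zero, 4), f(zero, 4)), f(k, f(zero, 4)))).

s(f(f(f(zero, 4), f(zero, 4)), f(k, f(zero, 4))))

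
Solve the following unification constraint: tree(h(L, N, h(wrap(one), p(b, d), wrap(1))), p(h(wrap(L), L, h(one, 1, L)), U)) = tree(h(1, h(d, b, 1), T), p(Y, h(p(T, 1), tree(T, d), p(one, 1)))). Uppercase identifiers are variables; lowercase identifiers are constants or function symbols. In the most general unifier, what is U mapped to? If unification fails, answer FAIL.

Decompose tree/2: h(L, N, h(wrap(one), p(b, d), wrap(1))) = h(1, h(d, b, 1), T),  p(h(wrap(L), L, h(one, 1, L)), U) = p(Y, h(p(T, 1), tree(T, d), p(one, 1))).
Decompose h/3: L = 1,  N = h(d, b, 1),  h(wrap(one), p(b, d), wrap(1)) = T.
Bind L := 1; substituting into the one remaining equation that mentions L gives: p(h(wrap(1), 1, h(one, 1, 1)), U) = p(Y, h(p(T, 1), tree(T, d), p(one, 1))).
Bind N := h(d, b, 1); no other remaining equation mentions N.
Bind T := h(wrap(one), p(b, d), wrap(1)); substituting into the remaining equation gives: p(h(wrap(1), 1, h(one, 1, 1)), U) = p(Y, h(p(h(wrap(one), p(b, d), wrap(1)), 1), tree(h(wrap(one), p(b, d), wrap(1)), d), p(one, 1))).
Decompose p/2: h(wrap(1), 1, h(one, 1, 1)) = Y,  U = h(p(h(wrap(one), p(b, d), wrap(1)), 1), tree(h(wrap(one), p(b, d), wrap(1)), d), p(one, 1)).
Bind Y := h(wrap(1), 1, h(one, 1, 1)); no other remaining equation mentions Y.
Bind U := h(p(h(wrap(one), p(b, d), wrap(1)), 1), tree(h(wrap(one), p(b, d), wrap(1)), d), p(one, 1)).
MGU = { L := 1, N := h(d, b, 1), T := h(wrap(one), p(b, d), wrap(1)), Y := h(wrap(1), 1, h(one, 1, 1)), U := h(p(h(wrap(one), p(b, d), wrap(1)), 1), tree(h(wrap(one), p(b, d), wrap(1)), d), p(one, 1)) }, so U := h(p(h(wrap(one), p(b, d), wrap(1)), 1), tree(h(wrap(one), p(b, d), wrap(1)), d), p(one, 1)).

h(p(h(wrap(one), p(b, d), wrap(1)), 1), tree(h(wrap(one), p(b, d), wrap(1)), d), p(one, 1))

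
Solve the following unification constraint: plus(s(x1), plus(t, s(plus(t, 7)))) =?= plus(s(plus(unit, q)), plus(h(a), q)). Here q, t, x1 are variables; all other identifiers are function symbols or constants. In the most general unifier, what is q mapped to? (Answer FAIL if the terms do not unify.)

Decompose plus/2: s(x1) =?= s(plus(unit, q)),  plus(t, s(plus(t, 7))) =?= plus(h(a), q).
Decompose s/1: x1 =?= plus(unit, q).
Bind x1 := plus(unit, q); no other remaining equation mentions x1.
Decompose plus/2: t =?= h(a),  s(plus(t, 7)) =?= q.
Bind t := h(a); substituting into the remaining equation gives: s(plus(h(a), 7)) =?= q.
Bind q := s(plus(h(a), 7)). Substituting into the earlier binding gives x1 := plus(unit, s(plus(h(a), 7))).
MGU = { x1 -> plus(unit, s(plus(h(a), 7))), t -> h(a), q -> s(plus(h(a), 7)) }, so q -> s(plus(h(a), 7)).

s(plus(h(a), 7))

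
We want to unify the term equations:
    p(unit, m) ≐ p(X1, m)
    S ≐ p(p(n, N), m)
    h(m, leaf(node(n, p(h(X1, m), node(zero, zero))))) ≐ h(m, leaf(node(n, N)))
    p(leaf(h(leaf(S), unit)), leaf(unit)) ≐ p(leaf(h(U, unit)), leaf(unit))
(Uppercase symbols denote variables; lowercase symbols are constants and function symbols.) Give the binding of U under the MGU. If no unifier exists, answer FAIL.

leaf(p(p(n, p(h(unit, m), node(zero, zero))), m))

Decompose p/2: unit ≐ X1,  m ≐ m.
Bind X1 := unit; substituting into the one remaining equation that mentions X1 gives: h(m, leaf(node(n, p(h(unit, m), node(zero, zero))))) ≐ h(m, leaf(node(n, N))).
Delete trivial equation m ≐ m.
Bind S := p(p(n, N), m); substituting into the one remaining equation that mentions S gives: p(leaf(h(leaf(p(p(n, N), m)), unit)), leaf(unit)) ≐ p(leaf(h(U, unit)), leaf(unit)).
Decompose h/2: m ≐ m,  leaf(node(n, p(h(unit, m), node(zero, zero)))) ≐ leaf(node(n, N)).
Delete trivial equation m ≐ m.
Decompose leaf/1: node(n, p(h(unit, m), node(zero, zero))) ≐ node(n, N).
Decompose node/2: n ≐ n,  p(h(unit, m), node(zero, zero)) ≐ N.
Delete trivial equation n ≐ n.
Bind N := p(h(unit, m), node(zero, zero)); substituting into the remaining equation gives: p(leaf(h(leaf(p(p(n, p(h(unit, m), node(zero, zero))), m)), unit)), leaf(unit)) ≐ p(leaf(h(U, unit)), leaf(unit)). Substituting into the earlier binding gives S := p(p(n, p(h(unit, m), node(zero, zero))), m).
Decompose p/2: leaf(h(leaf(p(p(n, p(h(unit, m), node(zero, zero))), m)), unit)) ≐ leaf(h(U, unit)),  leaf(unit) ≐ leaf(unit).
Decompose leaf/1: h(leaf(p(p(n, p(h(unit, m), node(zero, zero))), m)), unit) ≐ h(U, unit).
Decompose h/2: leaf(p(p(n, p(h(unit, m), node(zero, zero))), m)) ≐ U,  unit ≐ unit.
Bind U := leaf(p(p(n, p(h(unit, m), node(zero, zero))), m)); no other remaining equation mentions U.
Delete trivial equation unit ≐ unit.
Delete trivial equation leaf(unit) ≐ leaf(unit).
MGU = { X1 ↦ unit, S ↦ p(p(n, p(h(unit, m), node(zero, zero))), m), N ↦ p(h(unit, m), node(zero, zero)), U ↦ leaf(p(p(n, p(h(unit, m), node(zero, zero))), m)) }, so U ↦ leaf(p(p(n, p(h(unit, m), node(zero, zero))), m)).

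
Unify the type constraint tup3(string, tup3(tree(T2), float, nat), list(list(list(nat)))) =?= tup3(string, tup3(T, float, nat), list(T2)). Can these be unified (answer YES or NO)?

Decompose tup3/3: string =?= string,  tup3(tree(T2), float, nat) =?= tup3(T, float, nat),  list(list(list(nat))) =?= list(T2).
Delete trivial equation string =?= string.
Decompose tup3/3: tree(T2) =?= T,  float =?= float,  nat =?= nat.
Bind T := tree(T2); no other remaining equation mentions T.
Delete trivial equation float =?= float.
Delete trivial equation nat =?= nat.
Decompose list/1: list(list(nat)) =?= T2.
Bind T2 := list(list(nat)). Substituting into the earlier binding gives T := tree(list(list(nat))).
No equations remain and no clash or occurs-check failure arose, so a unifier exists.

YES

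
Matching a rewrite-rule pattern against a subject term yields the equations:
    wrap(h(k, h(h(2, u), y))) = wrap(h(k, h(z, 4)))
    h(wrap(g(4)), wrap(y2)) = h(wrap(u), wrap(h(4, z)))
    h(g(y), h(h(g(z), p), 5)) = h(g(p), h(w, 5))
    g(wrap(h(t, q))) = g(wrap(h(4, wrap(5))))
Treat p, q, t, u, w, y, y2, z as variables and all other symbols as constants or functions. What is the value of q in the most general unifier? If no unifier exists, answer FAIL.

Decompose wrap/1: h(k, h(h(2, u), y)) = h(k, h(z, 4)).
Decompose h/2: k = k,  h(h(2, u), y) = h(z, 4).
Delete trivial equation k = k.
Decompose h/2: h(2, u) = z,  y = 4.
Bind z := h(2, u); substituting into the 2 remaining equations that mention z gives: h(wrap(g(4)), wrap(y2)) = h(wrap(u), wrap(h(4, h(2, u)))),  h(g(y), h(h(g(h(2, u)), p), 5)) = h(g(p), h(w, 5)).
Bind y := 4; substituting into the one remaining equation that mentions y gives: h(g(4), h(h(g(h(2, u)), p), 5)) = h(g(p), h(w, 5)).
Decompose h/2: wrap(g(4)) = wrap(u),  wrap(y2) = wrap(h(4, h(2, u))).
Decompose wrap/1: g(4) = u.
Bind u := g(4); substituting into the 2 remaining equations that mention u gives: wrap(y2) = wrap(h(4, h(2, g(4)))),  h(g(4), h(h(g(h(2, g(4))), p), 5)) = h(g(p), h(w, 5)). Substituting into the earlier binding gives z := h(2, g(4)).
Decompose wrap/1: y2 = h(4, h(2, g(4))).
Bind y2 := h(4, h(2, g(4))); no other remaining equation mentions y2.
Decompose h/2: g(4) = g(p),  h(h(g(h(2, g(4))), p), 5) = h(w, 5).
Decompose g/1: 4 = p.
Bind p := 4; substituting into the one remaining equation that mentions p gives: h(h(g(h(2, g(4))), 4), 5) = h(w, 5).
Decompose h/2: h(g(h(2, g(4))), 4) = w,  5 = 5.
Bind w := h(g(h(2, g(4))), 4); no other remaining equation mentions w.
Delete trivial equation 5 = 5.
Decompose g/1: wrap(h(t, q)) = wrap(h(4, wrap(5))).
Decompose wrap/1: h(t, q) = h(4, wrap(5)).
Decompose h/2: t = 4,  q = wrap(5).
Bind t := 4; no other remaining equation mentions t.
Bind q := wrap(5).
MGU = { z ↦ h(2, g(4)), y ↦ 4, u ↦ g(4), y2 ↦ h(4, h(2, g(4))), p ↦ 4, w ↦ h(g(h(2, g(4))), 4), t ↦ 4, q ↦ wrap(5) }, so q ↦ wrap(5).

wrap(5)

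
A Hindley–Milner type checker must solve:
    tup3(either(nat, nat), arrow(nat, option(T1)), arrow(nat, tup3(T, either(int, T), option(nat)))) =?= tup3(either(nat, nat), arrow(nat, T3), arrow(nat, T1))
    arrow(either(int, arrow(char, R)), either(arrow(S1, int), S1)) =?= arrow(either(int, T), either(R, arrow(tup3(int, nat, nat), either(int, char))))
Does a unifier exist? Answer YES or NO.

Decompose tup3/3: either(nat, nat) =?= either(nat, nat),  arrow(nat, option(T1)) =?= arrow(nat, T3),  arrow(nat, tup3(T, either(int, T), option(nat))) =?= arrow(nat, T1).
Delete trivial equation either(nat, nat) =?= either(nat, nat).
Decompose arrow/2: nat =?= nat,  option(T1) =?= T3.
Delete trivial equation nat =?= nat.
Bind T3 := option(T1); no other remaining equation mentions T3.
Decompose arrow/2: nat =?= nat,  tup3(T, either(int, T), option(nat)) =?= T1.
Delete trivial equation nat =?= nat.
Bind T1 := tup3(T, either(int, T), option(nat)); no other remaining equation mentions T1. Substituting into the earlier binding gives T3 := option(tup3(T, either(int, T), option(nat))).
Decompose arrow/2: either(int, arrow(char, R)) =?= either(int, T),  either(arrow(S1, int), S1) =?= either(R, arrow(tup3(int, nat, nat), either(int, char))).
Decompose either/2: int =?= int,  arrow(char, R) =?= T.
Delete trivial equation int =?= int.
Bind T := arrow(char, R); no other remaining equation mentions T. Substituting into the earlier bindings gives T3 := option(tup3(arrow(char, R), either(int, arrow(char, R)), option(nat))), T1 := tup3(arrow(char, R), either(int, arrow(char, R)), option(nat)).
Decompose either/2: arrow(S1, int) =?= R,  S1 =?= arrow(tup3(int, nat, nat), either(int, char)).
Bind R := arrow(S1, int); no other remaining equation mentions R. Substituting into the earlier bindings gives T3 := option(tup3(arrow(char, arrow(S1, int)), either(int, arrow(char, arrow(S1, int))), option(nat))), T1 := tup3(arrow(char, arrow(S1, int)), either(int, arrow(char, arrow(S1, int))), option(nat)), T := arrow(char, arrow(S1, int)).
Bind S1 := arrow(tup3(int, nat, nat), either(int, char)). Substituting into the earlier bindings gives T3 := option(tup3(arrow(char, arrow(arrow(tup3(int, nat, nat), either(int, char)), int)), either(int, arrow(char, arrow(arrow(tup3(int, nat, nat), either(int, char)), int))), option(nat))), T1 := tup3(arrow(char, arrow(arrow(tup3(int, nat, nat), either(int, char)), int)), either(int, arrow(char, arrow(arrow(tup3(int, nat, nat), either(int, char)), int))), option(nat)), T := arrow(char, arrow(arrow(tup3(int, nat, nat), either(int, char)), int)), R := arrow(arrow(tup3(int, nat, nat), either(int, char)), int).
No equations remain and no clash or occurs-check failure arose, so a unifier exists.

YES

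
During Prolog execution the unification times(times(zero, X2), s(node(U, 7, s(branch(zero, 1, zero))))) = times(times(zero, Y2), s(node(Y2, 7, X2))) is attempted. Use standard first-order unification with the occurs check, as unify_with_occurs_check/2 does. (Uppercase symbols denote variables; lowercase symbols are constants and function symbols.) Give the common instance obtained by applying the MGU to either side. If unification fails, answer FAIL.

Decompose times/2: times(zero, X2) = times(zero, Y2),  s(node(U, 7, s(branch(zero, 1, zero)))) = s(node(Y2, 7, X2)).
Decompose times/2: zero = zero,  X2 = Y2.
Delete trivial equation zero = zero.
Bind X2 := Y2; substituting into the remaining equation gives: s(node(U, 7, s(branch(zero, 1, zero)))) = s(node(Y2, 7, Y2)).
Decompose s/1: node(U, 7, s(branch(zero, 1, zero))) = node(Y2, 7, Y2).
Decompose node/3: U = Y2,  7 = 7,  s(branch(zero, 1, zero)) = Y2.
Bind U := Y2; no other remaining equation mentions U.
Delete trivial equation 7 = 7.
Bind Y2 := s(branch(zero, 1, zero)). Substituting into the earlier bindings gives X2 := s(branch(zero, 1, zero)), U := s(branch(zero, 1, zero)).
Applying the MGU to either side gives times(times(zero, s(branch(zero, 1, zero))), s(node(s(branch(zero, 1, zero)), 7, s(branch(zero, 1, zero))))).

times(times(zero, s(branch(zero, 1, zero))), s(node(s(branch(zero, 1, zero)), 7, s(branch(zero, 1, zero)))))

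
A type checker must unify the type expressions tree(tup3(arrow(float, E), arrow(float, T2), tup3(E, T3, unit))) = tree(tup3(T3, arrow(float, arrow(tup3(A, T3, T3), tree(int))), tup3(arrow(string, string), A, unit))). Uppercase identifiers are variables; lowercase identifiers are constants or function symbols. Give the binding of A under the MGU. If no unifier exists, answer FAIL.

arrow(float, arrow(string, string))

Decompose tree/1: tup3(arrow(float, E), arrow(float, T2), tup3(E, T3, unit)) = tup3(T3, arrow(float, arrow(tup3(A, T3, T3), tree(int))), tup3(arrow(string, string), A, unit)).
Decompose tup3/3: arrow(float, E) = T3,  arrow(float, T2) = arrow(float, arrow(tup3(A, T3, T3), tree(int))),  tup3(E, T3, unit) = tup3(arrow(string, string), A, unit).
Bind T3 := arrow(float, E); substituting into the remaining equations gives: arrow(float, T2) = arrow(float, arrow(tup3(A, arrow(float, E), arrow(float, E)), tree(int))),  tup3(E, arrow(float, E), unit) = tup3(arrow(string, string), A, unit).
Decompose arrow/2: float = float,  T2 = arrow(tup3(A, arrow(float, E), arrow(float, E)), tree(int)).
Delete trivial equation float = float.
Bind T2 := arrow(tup3(A, arrow(float, E), arrow(float, E)), tree(int)); no other remaining equation mentions T2.
Decompose tup3/3: E = arrow(string, string),  arrow(float, E) = A,  unit = unit.
Bind E := arrow(string, string); substituting into the one remaining equation that mentions E gives: arrow(float, arrow(string, string)) = A. Substituting into the earlier bindings gives T3 := arrow(float, arrow(string, string)), T2 := arrow(tup3(A, arrow(float, arrow(string, string)), arrow(float, arrow(string, string))), tree(int)).
Bind A := arrow(float, arrow(string, string)); no other remaining equation mentions A. Substituting into the earlier binding gives T2 := arrow(tup3(arrow(float, arrow(string, string)), arrow(float, arrow(string, string)), arrow(float, arrow(string, string))), tree(int)).
Delete trivial equation unit = unit.
MGU = { T3 -> arrow(float, arrow(string, string)), T2 -> arrow(tup3(arrow(float, arrow(string, string)), arrow(float, arrow(string, string)), arrow(float, arrow(string, string))), tree(int)), E -> arrow(string, string), A -> arrow(float, arrow(string, string)) }, so A -> arrow(float, arrow(string, string)).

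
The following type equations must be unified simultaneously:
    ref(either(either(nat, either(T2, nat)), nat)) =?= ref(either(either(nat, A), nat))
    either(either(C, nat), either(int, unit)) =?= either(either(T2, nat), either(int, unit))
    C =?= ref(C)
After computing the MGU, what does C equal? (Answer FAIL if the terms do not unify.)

Decompose ref/1: either(either(nat, either(T2, nat)), nat) =?= either(either(nat, A), nat).
Decompose either/2: either(nat, either(T2, nat)) =?= either(nat, A),  nat =?= nat.
Decompose either/2: nat =?= nat,  either(T2, nat) =?= A.
Delete trivial equation nat =?= nat.
Bind A := either(T2, nat); no other remaining equation mentions A.
Delete trivial equation nat =?= nat.
Decompose either/2: either(C, nat) =?= either(T2, nat),  either(int, unit) =?= either(int, unit).
Decompose either/2: C =?= T2,  nat =?= nat.
Bind C := T2; substituting into the one remaining equation that mentions C gives: T2 =?= ref(T2).
Delete trivial equation nat =?= nat.
Delete trivial equation either(int, unit) =?= either(int, unit).
Occurs check fails: T2 occurs in ref(T2); the equation T2 =?= ref(T2) has no finite solution.

FAIL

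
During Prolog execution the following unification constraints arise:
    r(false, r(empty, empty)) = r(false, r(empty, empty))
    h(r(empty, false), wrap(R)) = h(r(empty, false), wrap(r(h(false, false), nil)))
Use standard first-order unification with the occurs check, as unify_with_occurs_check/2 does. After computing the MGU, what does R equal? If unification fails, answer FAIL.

r(h(false, false), nil)

Delete trivial equation r(false, r(empty, empty)) = r(false, r(empty, empty)).
Decompose h/2: r(empty, false) = r(empty, false),  wrap(R) = wrap(r(h(false, false), nil)).
Delete trivial equation r(empty, false) = r(empty, false).
Decompose wrap/1: R = r(h(false, false), nil).
Bind R := r(h(false, false), nil).
MGU = { R = r(h(false, false), nil) }, so R = r(h(false, false), nil).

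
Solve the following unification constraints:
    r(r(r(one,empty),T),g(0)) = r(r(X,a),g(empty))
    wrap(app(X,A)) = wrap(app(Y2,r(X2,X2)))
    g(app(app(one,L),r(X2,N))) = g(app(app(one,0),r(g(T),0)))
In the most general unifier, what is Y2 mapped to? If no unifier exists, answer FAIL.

FAIL

Decompose r/2: r(r(one,empty),T) = r(X,a),  g(0) = g(empty).
Decompose r/2: r(one,empty) = X,  T = a.
Bind X := r(one,empty); substituting into the one remaining equation that mentions X gives: wrap(app(r(one,empty),A)) = wrap(app(Y2,r(X2,X2))).
Bind T := a; substituting into the one remaining equation that mentions T gives: g(app(app(one,L),r(X2,N))) = g(app(app(one,0),r(g(a),0))).
Decompose g/1: 0 = empty.
Clash: constants 0 and empty differ; no unifier exists.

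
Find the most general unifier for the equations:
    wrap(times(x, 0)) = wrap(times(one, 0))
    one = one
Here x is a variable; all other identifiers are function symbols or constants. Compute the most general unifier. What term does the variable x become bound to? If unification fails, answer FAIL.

one

Decompose wrap/1: times(x, 0) = times(one, 0).
Decompose times/2: x = one,  0 = 0.
Bind x := one; no other remaining equation mentions x.
Delete trivial equation 0 = 0.
Delete trivial equation one = one.
MGU = { x ↦ one }, so x ↦ one.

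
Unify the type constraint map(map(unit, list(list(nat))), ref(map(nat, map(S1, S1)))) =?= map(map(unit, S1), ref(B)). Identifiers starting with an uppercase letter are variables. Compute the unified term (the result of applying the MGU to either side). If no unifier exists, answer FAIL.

map(map(unit, list(list(nat))), ref(map(nat, map(list(list(nat)), list(list(nat))))))

Decompose map/2: map(unit, list(list(nat))) =?= map(unit, S1),  ref(map(nat, map(S1, S1))) =?= ref(B).
Decompose map/2: unit =?= unit,  list(list(nat)) =?= S1.
Delete trivial equation unit =?= unit.
Bind S1 := list(list(nat)); substituting into the remaining equation gives: ref(map(nat, map(list(list(nat)), list(list(nat))))) =?= ref(B).
Decompose ref/1: map(nat, map(list(list(nat)), list(list(nat)))) =?= B.
Bind B := map(nat, map(list(list(nat)), list(list(nat)))).
Applying the MGU to either side gives map(map(unit, list(list(nat))), ref(map(nat, map(list(list(nat)), list(list(nat)))))).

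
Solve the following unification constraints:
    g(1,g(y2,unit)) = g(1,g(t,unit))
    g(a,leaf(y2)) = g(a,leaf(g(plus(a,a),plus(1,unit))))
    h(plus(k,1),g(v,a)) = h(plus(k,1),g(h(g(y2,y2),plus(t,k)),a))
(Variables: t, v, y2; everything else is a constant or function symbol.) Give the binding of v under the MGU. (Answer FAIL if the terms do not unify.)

Decompose g/2: 1 = 1,  g(y2,unit) = g(t,unit).
Delete trivial equation 1 = 1.
Decompose g/2: y2 = t,  unit = unit.
Bind y2 := t; substituting into the 2 remaining equations that mention y2 gives: g(a,leaf(t)) = g(a,leaf(g(plus(a,a),plus(1,unit)))),  h(plus(k,1),g(v,a)) = h(plus(k,1),g(h(g(t,t),plus(t,k)),a)).
Delete trivial equation unit = unit.
Decompose g/2: a = a,  leaf(t) = leaf(g(plus(a,a),plus(1,unit))).
Delete trivial equation a = a.
Decompose leaf/1: t = g(plus(a,a),plus(1,unit)).
Bind t := g(plus(a,a),plus(1,unit)); substituting into the remaining equation gives: h(plus(k,1),g(v,a)) = h(plus(k,1),g(h(g(g(plus(a,a),plus(1,unit)),g(plus(a,a),plus(1,unit))),plus(g(plus(a,a),plus(1,unit)),k)),a)). Substituting into the earlier binding gives y2 := g(plus(a,a),plus(1,unit)).
Decompose h/2: plus(k,1) = plus(k,1),  g(v,a) = g(h(g(g(plus(a,a),plus(1,unit)),g(plus(a,a),plus(1,unit))),plus(g(plus(a,a),plus(1,unit)),k)),a).
Delete trivial equation plus(k,1) = plus(k,1).
Decompose g/2: v = h(g(g(plus(a,a),plus(1,unit)),g(plus(a,a),plus(1,unit))),plus(g(plus(a,a),plus(1,unit)),k)),  a = a.
Bind v := h(g(g(plus(a,a),plus(1,unit)),g(plus(a,a),plus(1,unit))),plus(g(plus(a,a),plus(1,unit)),k)); no other remaining equation mentions v.
Delete trivial equation a = a.
MGU = { y2 -> g(plus(a,a),plus(1,unit)), t -> g(plus(a,a),plus(1,unit)), v -> h(g(g(plus(a,a),plus(1,unit)),g(plus(a,a),plus(1,unit))),plus(g(plus(a,a),plus(1,unit)),k)) }, so v -> h(g(g(plus(a,a),plus(1,unit)),g(plus(a,a),plus(1,unit))),plus(g(plus(a,a),plus(1,unit)),k)).

h(g(g(plus(a,a),plus(1,unit)),g(plus(a,a),plus(1,unit))),plus(g(plus(a,a),plus(1,unit)),k))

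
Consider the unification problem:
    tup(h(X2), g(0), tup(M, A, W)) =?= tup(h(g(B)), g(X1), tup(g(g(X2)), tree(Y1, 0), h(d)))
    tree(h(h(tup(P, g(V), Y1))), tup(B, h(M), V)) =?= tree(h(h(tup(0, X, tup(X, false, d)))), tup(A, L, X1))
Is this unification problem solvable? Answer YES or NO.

YES

Decompose tup/3: h(X2) =?= h(g(B)),  g(0) =?= g(X1),  tup(M, A, W) =?= tup(g(g(X2)), tree(Y1, 0), h(d)).
Decompose h/1: X2 =?= g(B).
Bind X2 := g(B); substituting into the one remaining equation that mentions X2 gives: tup(M, A, W) =?= tup(g(g(g(B))), tree(Y1, 0), h(d)).
Decompose g/1: 0 =?= X1.
Bind X1 := 0; substituting into the one remaining equation that mentions X1 gives: tree(h(h(tup(P, g(V), Y1))), tup(B, h(M), V)) =?= tree(h(h(tup(0, X, tup(X, false, d)))), tup(A, L, 0)).
Decompose tup/3: M =?= g(g(g(B))),  A =?= tree(Y1, 0),  W =?= h(d).
Bind M := g(g(g(B))); substituting into the one remaining equation that mentions M gives: tree(h(h(tup(P, g(V), Y1))), tup(B, h(g(g(g(B)))), V)) =?= tree(h(h(tup(0, X, tup(X, false, d)))), tup(A, L, 0)).
Bind A := tree(Y1, 0); substituting into the one remaining equation that mentions A gives: tree(h(h(tup(P, g(V), Y1))), tup(B, h(g(g(g(B)))), V)) =?= tree(h(h(tup(0, X, tup(X, false, d)))), tup(tree(Y1, 0), L, 0)).
Bind W := h(d); no other remaining equation mentions W.
Decompose tree/2: h(h(tup(P, g(V), Y1))) =?= h(h(tup(0, X, tup(X, false, d)))),  tup(B, h(g(g(g(B)))), V) =?= tup(tree(Y1, 0), L, 0).
Decompose h/1: h(tup(P, g(V), Y1)) =?= h(tup(0, X, tup(X, false, d))).
Decompose h/1: tup(P, g(V), Y1) =?= tup(0, X, tup(X, false, d)).
Decompose tup/3: P =?= 0,  g(V) =?= X,  Y1 =?= tup(X, false, d).
Bind P := 0; no other remaining equation mentions P.
Bind X := g(V); substituting into the one remaining equation that mentions X gives: Y1 =?= tup(g(V), false, d).
Bind Y1 := tup(g(V), false, d); substituting into the remaining equation gives: tup(B, h(g(g(g(B)))), V) =?= tup(tree(tup(g(V), false, d), 0), L, 0). Substituting into the earlier binding gives A := tree(tup(g(V), false, d), 0).
Decompose tup/3: B =?= tree(tup(g(V), false, d), 0),  h(g(g(g(B)))) =?= L,  V =?= 0.
Bind B := tree(tup(g(V), false, d), 0); substituting into the one remaining equation that mentions B gives: h(g(g(g(tree(tup(g(V), false, d), 0))))) =?= L. Substituting into the earlier bindings gives X2 := g(tree(tup(g(V), false, d), 0)), M := g(g(g(tree(tup(g(V), false, d), 0)))).
Bind L := h(g(g(g(tree(tup(g(V), false, d), 0))))); no other remaining equation mentions L.
Bind V := 0. Substituting into the earlier bindings gives X2 := g(tree(tup(g(0), false, d), 0)), M := g(g(g(tree(tup(g(0), false, d), 0)))), A := tree(tup(g(0), false, d), 0), X := g(0), Y1 := tup(g(0), false, d), B := tree(tup(g(0), false, d), 0), L := h(g(g(g(tree(tup(g(0), false, d), 0))))).
No equations remain and no clash or occurs-check failure arose, so a unifier exists.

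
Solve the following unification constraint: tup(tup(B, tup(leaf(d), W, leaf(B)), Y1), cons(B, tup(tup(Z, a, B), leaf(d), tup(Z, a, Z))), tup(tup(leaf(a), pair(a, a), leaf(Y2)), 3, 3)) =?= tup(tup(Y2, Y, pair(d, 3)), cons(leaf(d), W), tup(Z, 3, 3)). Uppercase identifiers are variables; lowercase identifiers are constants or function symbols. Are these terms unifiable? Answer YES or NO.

YES

Decompose tup/3: tup(B, tup(leaf(d), W, leaf(B)), Y1) =?= tup(Y2, Y, pair(d, 3)),  cons(B, tup(tup(Z, a, B), leaf(d), tup(Z, a, Z))) =?= cons(leaf(d), W),  tup(tup(leaf(a), pair(a, a), leaf(Y2)), 3, 3) =?= tup(Z, 3, 3).
Decompose tup/3: B =?= Y2,  tup(leaf(d), W, leaf(B)) =?= Y,  Y1 =?= pair(d, 3).
Bind B := Y2; substituting into the 2 remaining equations that mention B gives: tup(leaf(d), W, leaf(Y2)) =?= Y,  cons(Y2, tup(tup(Z, a, Y2), leaf(d), tup(Z, a, Z))) =?= cons(leaf(d), W).
Bind Y := tup(leaf(d), W, leaf(Y2)); no other remaining equation mentions Y.
Bind Y1 := pair(d, 3); no other remaining equation mentions Y1.
Decompose cons/2: Y2 =?= leaf(d),  tup(tup(Z, a, Y2), leaf(d), tup(Z, a, Z)) =?= W.
Bind Y2 := leaf(d); substituting into the remaining equations gives: tup(tup(Z, a, leaf(d)), leaf(d), tup(Z, a, Z)) =?= W,  tup(tup(leaf(a), pair(a, a), leaf(leaf(d))), 3, 3) =?= tup(Z, 3, 3). Substituting into the earlier bindings gives B := leaf(d), Y := tup(leaf(d), W, leaf(leaf(d))).
Bind W := tup(tup(Z, a, leaf(d)), leaf(d), tup(Z, a, Z)); no other remaining equation mentions W. Substituting into the earlier binding gives Y := tup(leaf(d), tup(tup(Z, a, leaf(d)), leaf(d), tup(Z, a, Z)), leaf(leaf(d))).
Decompose tup/3: tup(leaf(a), pair(a, a), leaf(leaf(d))) =?= Z,  3 =?= 3,  3 =?= 3.
Bind Z := tup(leaf(a), pair(a, a), leaf(leaf(d))); no other remaining equation mentions Z. Substituting into the earlier bindings gives Y := tup(leaf(d), tup(tup(tup(leaf(a), pair(a, a), leaf(leaf(d))), a, leaf(d)), leaf(d), tup(tup(leaf(a), pair(a, a), leaf(leaf(d))), a, tup(leaf(a), pair(a, a), leaf(leaf(d))))), leaf(leaf(d))), W := tup(tup(tup(leaf(a), pair(a, a), leaf(leaf(d))), a, leaf(d)), leaf(d), tup(tup(leaf(a), pair(a, a), leaf(leaf(d))), a, tup(leaf(a), pair(a, a), leaf(leaf(d))))).
Delete trivial equation 3 =?= 3.
Delete trivial equation 3 =?= 3.
No equations remain and no clash or occurs-check failure arose, so a unifier exists.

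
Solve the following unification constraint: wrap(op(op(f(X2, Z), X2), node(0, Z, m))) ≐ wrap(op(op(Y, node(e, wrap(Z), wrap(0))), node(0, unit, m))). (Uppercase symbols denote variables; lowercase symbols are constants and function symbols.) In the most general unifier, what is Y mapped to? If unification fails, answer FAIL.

f(node(e, wrap(unit), wrap(0)), unit)

Decompose wrap/1: op(op(f(X2, Z), X2), node(0, Z, m)) ≐ op(op(Y, node(e, wrap(Z), wrap(0))), node(0, unit, m)).
Decompose op/2: op(f(X2, Z), X2) ≐ op(Y, node(e, wrap(Z), wrap(0))),  node(0, Z, m) ≐ node(0, unit, m).
Decompose op/2: f(X2, Z) ≐ Y,  X2 ≐ node(e, wrap(Z), wrap(0)).
Bind Y := f(X2, Z); no other remaining equation mentions Y.
Bind X2 := node(e, wrap(Z), wrap(0)); no other remaining equation mentions X2. Substituting into the earlier binding gives Y := f(node(e, wrap(Z), wrap(0)), Z).
Decompose node/3: 0 ≐ 0,  Z ≐ unit,  m ≐ m.
Delete trivial equation 0 ≐ 0.
Bind Z := unit; no other remaining equation mentions Z. Substituting into the earlier bindings gives Y := f(node(e, wrap(unit), wrap(0)), unit), X2 := node(e, wrap(unit), wrap(0)).
Delete trivial equation m ≐ m.
MGU = { Y := f(node(e, wrap(unit), wrap(0)), unit), X2 := node(e, wrap(unit), wrap(0)), Z := unit }, so Y := f(node(e, wrap(unit), wrap(0)), unit).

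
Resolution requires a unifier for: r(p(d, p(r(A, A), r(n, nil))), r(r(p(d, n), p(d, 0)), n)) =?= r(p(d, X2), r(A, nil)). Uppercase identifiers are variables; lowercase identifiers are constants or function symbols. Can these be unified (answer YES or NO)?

Decompose r/2: p(d, p(r(A, A), r(n, nil))) =?= p(d, X2),  r(r(p(d, n), p(d, 0)), n) =?= r(A, nil).
Decompose p/2: d =?= d,  p(r(A, A), r(n, nil)) =?= X2.
Delete trivial equation d =?= d.
Bind X2 := p(r(A, A), r(n, nil)); no other remaining equation mentions X2.
Decompose r/2: r(p(d, n), p(d, 0)) =?= A,  n =?= nil.
Bind A := r(p(d, n), p(d, 0)); no other remaining equation mentions A. Substituting into the earlier binding gives X2 := p(r(r(p(d, n), p(d, 0)), r(p(d, n), p(d, 0))), r(n, nil)).
Clash: constants n and nil differ; no unifier exists.

NO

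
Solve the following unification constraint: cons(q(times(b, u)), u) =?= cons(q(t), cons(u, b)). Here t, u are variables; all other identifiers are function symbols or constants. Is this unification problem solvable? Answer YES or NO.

Decompose cons/2: q(times(b, u)) =?= q(t),  u =?= cons(u, b).
Decompose q/1: times(b, u) =?= t.
Bind t := times(b, u); no other remaining equation mentions t.
Occurs check fails: u occurs in cons(u, b); the equation u =?= cons(u, b) has no finite solution.

NO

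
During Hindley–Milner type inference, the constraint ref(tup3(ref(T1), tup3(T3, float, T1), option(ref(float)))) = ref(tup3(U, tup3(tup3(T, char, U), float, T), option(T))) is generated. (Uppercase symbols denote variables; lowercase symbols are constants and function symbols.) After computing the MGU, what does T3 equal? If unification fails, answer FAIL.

tup3(ref(float), char, ref(ref(float)))

Decompose ref/1: tup3(ref(T1), tup3(T3, float, T1), option(ref(float))) = tup3(U, tup3(tup3(T, char, U), float, T), option(T)).
Decompose tup3/3: ref(T1) = U,  tup3(T3, float, T1) = tup3(tup3(T, char, U), float, T),  option(ref(float)) = option(T).
Bind U := ref(T1); substituting into the one remaining equation that mentions U gives: tup3(T3, float, T1) = tup3(tup3(T, char, ref(T1)), float, T).
Decompose tup3/3: T3 = tup3(T, char, ref(T1)),  float = float,  T1 = T.
Bind T3 := tup3(T, char, ref(T1)); no other remaining equation mentions T3.
Delete trivial equation float = float.
Bind T1 := T; no other remaining equation mentions T1. Substituting into the earlier bindings gives U := ref(T), T3 := tup3(T, char, ref(T)).
Decompose option/1: ref(float) = T.
Bind T := ref(float). Substituting into the earlier bindings gives U := ref(ref(float)), T3 := tup3(ref(float), char, ref(ref(float))), T1 := ref(float).
MGU = { U ↦ ref(ref(float)), T3 ↦ tup3(ref(float), char, ref(ref(float))), T1 ↦ ref(float), T ↦ ref(float) }, so T3 ↦ tup3(ref(float), char, ref(ref(float))).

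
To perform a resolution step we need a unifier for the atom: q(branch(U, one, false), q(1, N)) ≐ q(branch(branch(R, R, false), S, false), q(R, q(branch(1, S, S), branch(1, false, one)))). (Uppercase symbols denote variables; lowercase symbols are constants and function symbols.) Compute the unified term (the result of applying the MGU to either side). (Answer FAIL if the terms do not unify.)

Decompose q/2: branch(U, one, false) ≐ branch(branch(R, R, false), S, false),  q(1, N) ≐ q(R, q(branch(1, S, S), branch(1, false, one))).
Decompose branch/3: U ≐ branch(R, R, false),  one ≐ S,  false ≐ false.
Bind U := branch(R, R, false); no other remaining equation mentions U.
Bind S := one; substituting into the one remaining equation that mentions S gives: q(1, N) ≐ q(R, q(branch(1, one, one), branch(1, false, one))).
Delete trivial equation false ≐ false.
Decompose q/2: 1 ≐ R,  N ≐ q(branch(1, one, one), branch(1, false, one)).
Bind R := 1; no other remaining equation mentions R. Substituting into the earlier binding gives U := branch(1, 1, false).
Bind N := q(branch(1, one, one), branch(1, false, one)).
Applying the MGU to either side gives q(branch(branch(1, 1, false), one, false), q(1, q(branch(1, one, one), branch(1, false, one)))).

q(branch(branch(1, 1, false), one, false), q(1, q(branch(1, one, one), branch(1, false, one))))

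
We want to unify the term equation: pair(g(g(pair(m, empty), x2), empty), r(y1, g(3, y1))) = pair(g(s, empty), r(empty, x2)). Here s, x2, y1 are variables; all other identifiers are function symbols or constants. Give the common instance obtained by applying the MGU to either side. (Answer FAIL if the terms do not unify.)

Decompose pair/2: g(g(pair(m, empty), x2), empty) = g(s, empty),  r(y1, g(3, y1)) = r(empty, x2).
Decompose g/2: g(pair(m, empty), x2) = s,  empty = empty.
Bind s := g(pair(m, empty), x2); no other remaining equation mentions s.
Delete trivial equation empty = empty.
Decompose r/2: y1 = empty,  g(3, y1) = x2.
Bind y1 := empty; substituting into the remaining equation gives: g(3, empty) = x2.
Bind x2 := g(3, empty). Substituting into the earlier binding gives s := g(pair(m, empty), g(3, empty)).
Applying the MGU to either side gives pair(g(g(pair(m, empty), g(3, empty)), empty), r(empty, g(3, empty))).

pair(g(g(pair(m, empty), g(3, empty)), empty), r(empty, g(3, empty)))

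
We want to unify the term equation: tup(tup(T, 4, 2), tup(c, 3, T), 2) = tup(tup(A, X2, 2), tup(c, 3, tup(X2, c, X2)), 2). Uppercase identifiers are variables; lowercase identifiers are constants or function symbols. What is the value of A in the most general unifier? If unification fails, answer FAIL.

Decompose tup/3: tup(T, 4, 2) = tup(A, X2, 2),  tup(c, 3, T) = tup(c, 3, tup(X2, c, X2)),  2 = 2.
Decompose tup/3: T = A,  4 = X2,  2 = 2.
Bind T := A; substituting into the one remaining equation that mentions T gives: tup(c, 3, A) = tup(c, 3, tup(X2, c, X2)).
Bind X2 := 4; substituting into the one remaining equation that mentions X2 gives: tup(c, 3, A) = tup(c, 3, tup(4, c, 4)).
Delete trivial equation 2 = 2.
Decompose tup/3: c = c,  3 = 3,  A = tup(4, c, 4).
Delete trivial equation c = c.
Delete trivial equation 3 = 3.
Bind A := tup(4, c, 4); no other remaining equation mentions A. Substituting into the earlier binding gives T := tup(4, c, 4).
Delete trivial equation 2 = 2.
MGU = { T ↦ tup(4, c, 4), X2 ↦ 4, A ↦ tup(4, c, 4) }, so A ↦ tup(4, c, 4).

tup(4, c, 4)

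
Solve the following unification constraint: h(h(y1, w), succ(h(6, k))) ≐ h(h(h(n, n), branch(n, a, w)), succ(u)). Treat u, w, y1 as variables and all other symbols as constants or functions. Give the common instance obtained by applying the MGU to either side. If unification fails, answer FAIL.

Decompose h/2: h(y1, w) ≐ h(h(n, n), branch(n, a, w)),  succ(h(6, k)) ≐ succ(u).
Decompose h/2: y1 ≐ h(n, n),  w ≐ branch(n, a, w).
Bind y1 := h(n, n); no other remaining equation mentions y1.
Occurs check fails: w occurs in branch(n, a, w); the equation w ≐ branch(n, a, w) has no finite solution.

FAIL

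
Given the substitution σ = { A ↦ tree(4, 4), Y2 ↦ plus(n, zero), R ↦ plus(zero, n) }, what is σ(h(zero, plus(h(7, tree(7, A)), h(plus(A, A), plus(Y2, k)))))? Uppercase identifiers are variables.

Replace each occurrence of A with tree(4, 4).
Replace each occurrence of Y2 with plus(n, zero).
Result: h(zero, plus(h(7, tree(7, tree(4, 4))), h(plus(tree(4, 4), tree(4, 4)), plus(plus(n, zero), k)))).

h(zero, plus(h(7, tree(7, tree(4, 4))), h(plus(tree(4, 4), tree(4, 4)), plus(plus(n, zero), k))))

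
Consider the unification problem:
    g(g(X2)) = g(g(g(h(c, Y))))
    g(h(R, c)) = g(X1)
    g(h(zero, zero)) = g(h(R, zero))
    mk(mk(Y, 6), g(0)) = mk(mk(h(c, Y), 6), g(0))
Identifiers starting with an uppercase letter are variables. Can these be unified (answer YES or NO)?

NO

Decompose g/1: g(X2) = g(g(h(c, Y))).
Decompose g/1: X2 = g(h(c, Y)).
Bind X2 := g(h(c, Y)); no other remaining equation mentions X2.
Decompose g/1: h(R, c) = X1.
Bind X1 := h(R, c); no other remaining equation mentions X1.
Decompose g/1: h(zero, zero) = h(R, zero).
Decompose h/2: zero = R,  zero = zero.
Bind R := zero; no other remaining equation mentions R. Substituting into the earlier binding gives X1 := h(zero, c).
Delete trivial equation zero = zero.
Decompose mk/2: mk(Y, 6) = mk(h(c, Y), 6),  g(0) = g(0).
Decompose mk/2: Y = h(c, Y),  6 = 6.
Occurs check fails: Y occurs in h(c, Y); the equation Y = h(c, Y) has no finite solution.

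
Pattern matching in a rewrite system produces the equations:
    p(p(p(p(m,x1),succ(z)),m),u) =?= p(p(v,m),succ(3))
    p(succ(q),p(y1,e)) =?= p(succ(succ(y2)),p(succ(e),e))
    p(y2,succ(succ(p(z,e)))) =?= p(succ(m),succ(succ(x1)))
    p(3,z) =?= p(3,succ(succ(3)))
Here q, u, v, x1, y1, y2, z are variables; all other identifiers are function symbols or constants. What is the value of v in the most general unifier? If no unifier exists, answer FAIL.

p(p(m,p(succ(succ(3)),e)),succ(succ(succ(3))))

Decompose p/2: p(p(p(m,x1),succ(z)),m) =?= p(v,m),  u =?= succ(3).
Decompose p/2: p(p(m,x1),succ(z)) =?= v,  m =?= m.
Bind v := p(p(m,x1),succ(z)); no other remaining equation mentions v.
Delete trivial equation m =?= m.
Bind u := succ(3); no other remaining equation mentions u.
Decompose p/2: succ(q) =?= succ(succ(y2)),  p(y1,e) =?= p(succ(e),e).
Decompose succ/1: q =?= succ(y2).
Bind q := succ(y2); no other remaining equation mentions q.
Decompose p/2: y1 =?= succ(e),  e =?= e.
Bind y1 := succ(e); no other remaining equation mentions y1.
Delete trivial equation e =?= e.
Decompose p/2: y2 =?= succ(m),  succ(succ(p(z,e))) =?= succ(succ(x1)).
Bind y2 := succ(m); no other remaining equation mentions y2. Substituting into the earlier binding gives q := succ(succ(m)).
Decompose succ/1: succ(p(z,e)) =?= succ(x1).
Decompose succ/1: p(z,e) =?= x1.
Bind x1 := p(z,e); no other remaining equation mentions x1. Substituting into the earlier binding gives v := p(p(m,p(z,e)),succ(z)).
Decompose p/2: 3 =?= 3,  z =?= succ(succ(3)).
Delete trivial equation 3 =?= 3.
Bind z := succ(succ(3)). Substituting into the earlier bindings gives v := p(p(m,p(succ(succ(3)),e)),succ(succ(succ(3)))), x1 := p(succ(succ(3)),e).
MGU = { v := p(p(m,p(succ(succ(3)),e)),succ(succ(succ(3)))), u := succ(3), q := succ(succ(m)), y1 := succ(e), y2 := succ(m), x1 := p(succ(succ(3)),e), z := succ(succ(3)) }, so v := p(p(m,p(succ(succ(3)),e)),succ(succ(succ(3)))).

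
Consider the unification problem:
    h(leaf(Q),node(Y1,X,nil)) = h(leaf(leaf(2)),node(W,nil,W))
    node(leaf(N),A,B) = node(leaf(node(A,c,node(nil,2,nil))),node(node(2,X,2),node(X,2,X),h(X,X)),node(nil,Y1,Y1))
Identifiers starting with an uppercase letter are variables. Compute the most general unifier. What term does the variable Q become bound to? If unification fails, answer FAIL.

leaf(2)

Decompose h/2: leaf(Q) = leaf(leaf(2)),  node(Y1,X,nil) = node(W,nil,W).
Decompose leaf/1: Q = leaf(2).
Bind Q := leaf(2); no other remaining equation mentions Q.
Decompose node/3: Y1 = W,  X = nil,  nil = W.
Bind Y1 := W; substituting into the one remaining equation that mentions Y1 gives: node(leaf(N),A,B) = node(leaf(node(A,c,node(nil,2,nil))),node(node(2,X,2),node(X,2,X),h(X,X)),node(nil,W,W)).
Bind X := nil; substituting into the one remaining equation that mentions X gives: node(leaf(N),A,B) = node(leaf(node(A,c,node(nil,2,nil))),node(node(2,nil,2),node(nil,2,nil),h(nil,nil)),node(nil,W,W)).
Bind W := nil; substituting into the remaining equation gives: node(leaf(N),A,B) = node(leaf(node(A,c,node(nil,2,nil))),node(node(2,nil,2),node(nil,2,nil),h(nil,nil)),node(nil,nil,nil)). Substituting into the earlier binding gives Y1 := nil.
Decompose node/3: leaf(N) = leaf(node(A,c,node(nil,2,nil))),  A = node(node(2,nil,2),node(nil,2,nil),h(nil,nil)),  B = node(nil,nil,nil).
Decompose leaf/1: N = node(A,c,node(nil,2,nil)).
Bind N := node(A,c,node(nil,2,nil)); no other remaining equation mentions N.
Bind A := node(node(2,nil,2),node(nil,2,nil),h(nil,nil)); no other remaining equation mentions A. Substituting into the earlier binding gives N := node(node(node(2,nil,2),node(nil,2,nil),h(nil,nil)),c,node(nil,2,nil)).
Bind B := node(nil,nil,nil).
MGU = { Q -> leaf(2), Y1 -> nil, X -> nil, W -> nil, N -> node(node(node(2,nil,2),node(nil,2,nil),h(nil,nil)),c,node(nil,2,nil)), A -> node(node(2,nil,2),node(nil,2,nil),h(nil,nil)), B -> node(nil,nil,nil) }, so Q -> leaf(2).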